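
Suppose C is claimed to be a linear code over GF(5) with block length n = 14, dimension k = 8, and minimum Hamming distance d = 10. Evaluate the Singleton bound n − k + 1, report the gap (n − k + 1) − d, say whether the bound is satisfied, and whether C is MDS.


Singleton RHS = n − k + 1 = 7, slack = -3, bound violated (no such code; not MDS).

Singleton bound: d ≤ n − k + 1.
Here n = 14, k = 8, so n − k + 1 = 7.
Given d = 10, check d ≤ 7: NO.
Slack = (n − k + 1) − d = -3.
The slack is negative: d = 10 exceeds n − k + 1 = 7 by 3, so the Singleton bound is violated and no linear [14, 8, 10]_5 code can exist. In particular it is not MDS (MDS requires d = n − k + 1 exactly).
Description: the claimed parameters are [14, 8, 10]_5; such a code would be impossible (violates the Singleton bound).


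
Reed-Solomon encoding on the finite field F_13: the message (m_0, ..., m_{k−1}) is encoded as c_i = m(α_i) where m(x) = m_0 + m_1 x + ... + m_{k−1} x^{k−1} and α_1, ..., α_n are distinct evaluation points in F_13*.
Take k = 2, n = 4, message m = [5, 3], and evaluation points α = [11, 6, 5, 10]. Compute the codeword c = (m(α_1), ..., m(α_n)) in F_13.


c = [12, 10, 7, 9]

Message polynomial: m(x) = 5 + 3·x (mod 13).
For each evaluation point α_i, compute m(α_i) mod 13:
  α_1 = 11: Horner steps 3 → 12, so m(11) = 12.
  α_2 = 6: Horner steps 3 → 10, so m(6) = 10.
  α_3 = 5: Horner steps 3 → 7, so m(5) = 7.
  α_4 = 10: Horner steps 3 → 9, so m(10) = 9.
Codeword c = [12, 10, 7, 9] ∈ F_13^4.


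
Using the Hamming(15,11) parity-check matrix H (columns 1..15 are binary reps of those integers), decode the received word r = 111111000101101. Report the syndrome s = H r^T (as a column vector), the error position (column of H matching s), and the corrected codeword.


s = (0, 0, 1, 1)^T, error position = 3, corrected codeword c = 110111000101101

Compute s = H r^T mod 2 one row at a time:
  s_1 = 0 + 0 + 1 + 0 + 1 + 1 + 0 + 1 = 4 ≡ 0 (mod 2).
  s_2 = 1 + 1 + 1 + 0 + 1 + 1 + 0 + 1 = 6 ≡ 0 (mod 2).
  s_3 = 1 + 1 + 1 + 0 + 1 + 0 + 0 + 1 = 5 ≡ 1 (mod 2).
  s_4 = 1 + 1 + 1 + 0 + 0 + 0 + 1 + 1 = 5 ≡ 1 (mod 2).
s = (0, 0, 1, 1)^T — this equals column 3 of H (binary 0011), so error is at position 3.
Correct: flip bit 3 of r = 111111000101101 to get c = 110111000101101.


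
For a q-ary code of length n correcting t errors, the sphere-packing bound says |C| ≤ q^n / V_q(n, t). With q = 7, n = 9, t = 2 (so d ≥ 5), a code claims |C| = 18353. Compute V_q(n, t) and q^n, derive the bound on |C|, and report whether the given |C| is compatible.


V_q(n, t) = 1351, q^n = 40353607, Hamming bound = 29869, |C| = 18353 ≤ bound (satisfied).

Step 1: Compute V_q(n, t) = Σ_{j=0}^2 C(n, j) (q−1)^j.
  j = 0: C(9,0)·(6)^0 = 1·1 = 1.
  j = 1: C(9,1)·(6)^1 = 9·6 = 54.
  j = 2: C(9,2)·(6)^2 = 36·36 = 1296.
  V_q(n, t) = 1 + 54 + 1296 = 1351.
Step 2: q^n = 7^9 = 40353607.
Step 3: Hamming bound ⌊q^n / V_q(n,t)⌋ = ⌊40353607/1351⌋ = 29869.
Step 4: Compare |C| = 18353 to 29869: satisfied.
The claimed |C| lies below the Hamming bound.


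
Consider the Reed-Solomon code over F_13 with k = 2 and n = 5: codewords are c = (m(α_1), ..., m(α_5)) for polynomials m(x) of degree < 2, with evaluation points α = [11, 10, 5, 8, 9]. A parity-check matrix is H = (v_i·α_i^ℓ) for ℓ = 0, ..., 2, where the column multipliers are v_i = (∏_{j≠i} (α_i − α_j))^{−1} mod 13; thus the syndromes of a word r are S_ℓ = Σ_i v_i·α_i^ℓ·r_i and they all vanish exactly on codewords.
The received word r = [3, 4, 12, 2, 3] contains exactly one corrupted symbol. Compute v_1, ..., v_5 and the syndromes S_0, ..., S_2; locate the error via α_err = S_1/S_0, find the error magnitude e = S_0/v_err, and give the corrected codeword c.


S = (5, 3, 7), error at position 1, error magnitude e = 11, c = [5, 4, 12, 2, 3].

Step 1: column multipliers v_i = (∏_{j≠i}(α_i − α_j))^{−1} mod 13.
  i = 1 (α = 11): (11−10)(11−5)(11−8)(11−9) = 1·6·3·2 = 36 ≡ 10, so v_1 = 10^{−1} = 4 (mod 13).
  i = 2 (α = 10): (10−11)(10−5)(10−8)(10−9) = (−1)·5·2·1 = −10 ≡ 3, so v_2 = 3^{−1} = 9 (mod 13).
  i = 3 (α = 5): (5−11)(5−10)(5−8)(5−9) = (−6)·(−5)·(−3)·(−4) = 360 ≡ 9, so v_3 = 9^{−1} = 3 (mod 13).
  i = 4 (α = 8): (8−11)(8−10)(8−5)(8−9) = (−3)·(−2)·3·(−1) = −18 ≡ 8, so v_4 = 8^{−1} = 5 (mod 13).
  i = 5 (α = 9): (9−11)(9−10)(9−5)(9−8) = (−2)·(−1)·4·1 = 8 ≡ 8, so v_5 = 8^{−1} = 5 (mod 13).
  v = [4, 9, 3, 5, 5].
Step 2: syndromes of r = [3, 4, 12, 2, 3] (all sums mod 13).
  S_0 = Σ v_i r_i = 4·3 + 9·4 + 3·12 + 5·2 + 5·3 = 109 ≡ 5.
  S_1 = Σ v_i α_i r_i = 4·11·3 + 9·10·4 + 3·5·12 + 5·8·2 + 5·9·3 = 887 ≡ 3.
  α_i^2 mod 13 = [4, 9, 12, 12, 3].
  S_2 = Σ v_i α_i^2 r_i = 4·4·3 + 9·9·4 + 3·12·12 + 5·12·2 + 5·3·3 = 969 ≡ 7.
  S = (5, 3, 7) ≠ 0, so r is not a codeword (an error is present).
Step 3: locate the error. For a single error e at position i, S_ℓ = v_i·e·α_i^ℓ, so α_err = S_1/S_0.
  S_0^{−1} = 5^{−1} = 8 (mod 13), so α_err = 3·8 = 24 ≡ 11 = α_1. Error position i = 1.
  Consistency check: S_2/S_1 = 7·9 = 63 ≡ 11 = α_err ✓ (single-error assumption holds).
Step 4: error magnitude e = S_0/v_1 = S_0·∏_{j≠1}(α_1 − α_j) = 5·10 = 50 ≡ 11 (mod 13).
Step 5: correct position 1: c_1 = r_1 − e = 3 − 11 ≡ 5 (mod 13). Hence c = [5, 4, 12, 2, 3].
  Check: interpolating c through the α_i gives m(x) = 7 + 1·x (degree < 2) with m(α_i) = c_i for every i, so c is indeed a codeword.


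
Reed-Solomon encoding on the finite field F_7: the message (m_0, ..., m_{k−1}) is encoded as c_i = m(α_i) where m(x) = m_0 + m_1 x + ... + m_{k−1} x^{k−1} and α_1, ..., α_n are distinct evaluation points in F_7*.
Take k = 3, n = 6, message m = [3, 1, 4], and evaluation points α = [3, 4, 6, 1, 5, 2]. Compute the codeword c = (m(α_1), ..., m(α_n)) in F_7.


c = [0, 1, 6, 1, 3, 0]

Message polynomial: m(x) = 3 + 1·x + 4·x^2 (mod 7).
For each evaluation point α_i, compute m(α_i) mod 7:
  α_1 = 3: Horner steps 4 → 6 → 0, so m(3) = 0.
  α_2 = 4: Horner steps 4 → 3 → 1, so m(4) = 1.
  α_3 = 6: Horner steps 4 → 4 → 6, so m(6) = 6.
  α_4 = 1: Horner steps 4 → 5 → 1, so m(1) = 1.
  α_5 = 5: Horner steps 4 → 0 → 3, so m(5) = 3.
  α_6 = 2: Horner steps 4 → 2 → 0, so m(2) = 0.
Codeword c = [0, 1, 6, 1, 3, 0] ∈ F_7^6.


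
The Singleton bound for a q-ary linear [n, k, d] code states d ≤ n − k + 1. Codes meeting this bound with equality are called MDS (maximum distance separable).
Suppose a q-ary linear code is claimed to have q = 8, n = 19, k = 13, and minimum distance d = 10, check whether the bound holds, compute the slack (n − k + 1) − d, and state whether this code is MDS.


Singleton RHS = n − k + 1 = 7, slack = -3, bound violated (no such code; not MDS).

Singleton bound: d ≤ n − k + 1.
Here n = 19, k = 13, so n − k + 1 = 7.
Given d = 10, check d ≤ 7: NO.
Slack = (n − k + 1) − d = -3.
The slack is negative: d = 10 exceeds n − k + 1 = 7 by 3, so the Singleton bound is violated and no linear [19, 13, 10]_8 code can exist. In particular it is not MDS (MDS requires d = n − k + 1 exactly).
Description: the claimed parameters are [19, 13, 10]_8; such a code would be impossible (violates the Singleton bound).


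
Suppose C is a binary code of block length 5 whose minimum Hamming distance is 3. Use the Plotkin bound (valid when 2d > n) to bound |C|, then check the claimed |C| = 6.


Plotkin bound M ≤ 6; given |C| = 6 ≤ bound (satisfied).

Check applicability: 2d = 6, n = 5.
2d − n = 1 > 0, so Plotkin applies.
Compute d/(2d−n) = 3/1 ≈ 3.0000.
⌊d/(2d−n)⌋ = 3.
Plotkin bound: M ≤ 2·3 = 6.
Given |C| = 6, check: satisfied.
This |C| is at the Plotkin bound.


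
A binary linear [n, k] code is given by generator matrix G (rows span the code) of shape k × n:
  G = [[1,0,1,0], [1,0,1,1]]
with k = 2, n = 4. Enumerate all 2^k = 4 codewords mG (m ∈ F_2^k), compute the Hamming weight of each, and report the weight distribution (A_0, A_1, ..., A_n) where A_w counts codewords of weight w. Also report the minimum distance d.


Weight distribution: A_0 = 1, A_1 = 1, A_2 = 1, A_3 = 1. Minimum distance d = 1.

Enumerate all 2^2 = 4 messages m ∈ F_2^2.
For each, compute codeword c = mG in F_2^4, then tally its weight.
  m = 00 → c = 0000, weight = 0.
  m = 10 → c = 1010, weight = 2.
  m = 01 → c = 1011, weight = 3.
  m = 11 → c = 0001, weight = 1.
Tally weights:
  weight 0: 1 codewords.
  weight 1: 1 codewords.
  weight 2: 1 codewords.
  weight 3: 1 codewords.
Minimum distance d = smallest w > 0 with A_w > 0 = 1.
Sanity: Σ A_w = 4 = 2^2 = 4 ✓.


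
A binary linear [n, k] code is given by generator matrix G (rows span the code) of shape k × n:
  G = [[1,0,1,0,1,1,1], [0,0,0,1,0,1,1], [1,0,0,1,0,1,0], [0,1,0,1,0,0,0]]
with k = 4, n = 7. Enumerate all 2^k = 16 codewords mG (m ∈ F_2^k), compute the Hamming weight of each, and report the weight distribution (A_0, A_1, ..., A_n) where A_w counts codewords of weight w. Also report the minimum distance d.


Weight distribution: A_0 = 1, A_2 = 2, A_3 = 5, A_4 = 5, A_5 = 2, A_7 = 1. Minimum distance d = 2.

Enumerate all 2^4 = 16 messages m ∈ F_2^4.
For each, compute codeword c = mG in F_2^7, then tally its weight.
  m = 0000 → c = 0000000, weight = 0.
  m = 1000 → c = 1010111, weight = 5.
  m = 0100 → c = 0001011, weight = 3.
  m = 1100 → c = 1011100, weight = 4.
  m = 0010 → c = 1001010, weight = 3.
  m = 1010 → c = 0011101, weight = 4.
  m = 0110 → c = 1000001, weight = 2.
  m = 1110 → c = 0010110, weight = 3.
  m = 0001 → c = 0101000, weight = 2.
  m = 1001 → c = 1111111, weight = 7.
  m = 0101 → c = 0100011, weight = 3.
  m = 1101 → c = 1110100, weight = 4.
  m = 0011 → c = 1100010, weight = 3.
  m = 1011 → c = 0110101, weight = 4.
  m = 0111 → c = 1101001, weight = 4.
  m = 1111 → c = 0111110, weight = 5.
Tally weights:
  weight 0: 1 codewords.
  weight 2: 2 codewords.
  weight 3: 5 codewords.
  weight 4: 5 codewords.
  weight 5: 2 codewords.
  weight 7: 1 codewords.
Minimum distance d = smallest w > 0 with A_w > 0 = 2.
Sanity: Σ A_w = 16 = 2^4 = 16 ✓.


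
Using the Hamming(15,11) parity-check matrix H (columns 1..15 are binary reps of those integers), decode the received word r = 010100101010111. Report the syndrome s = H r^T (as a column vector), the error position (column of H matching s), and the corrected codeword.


s = (1, 1, 1, 1)^T, error position = 15, corrected codeword c = 010100101010110

Compute s = H r^T mod 2 one row at a time:
  s_1 = 0 + 1 + 0 + 1 + 0 + 1 + 1 + 1 = 5 ≡ 1 (mod 2).
  s_2 = 1 + 0 + 0 + 1 + 0 + 1 + 1 + 1 = 5 ≡ 1 (mod 2).
  s_3 = 1 + 0 + 0 + 1 + 0 + 1 + 1 + 1 = 5 ≡ 1 (mod 2).
  s_4 = 0 + 0 + 0 + 1 + 1 + 1 + 1 + 1 = 5 ≡ 1 (mod 2).
s = (1, 1, 1, 1)^T — this equals column 15 of H (binary 1111), so error is at position 15.
Correct: flip bit 15 of r = 010100101010111 to get c = 010100101010110.


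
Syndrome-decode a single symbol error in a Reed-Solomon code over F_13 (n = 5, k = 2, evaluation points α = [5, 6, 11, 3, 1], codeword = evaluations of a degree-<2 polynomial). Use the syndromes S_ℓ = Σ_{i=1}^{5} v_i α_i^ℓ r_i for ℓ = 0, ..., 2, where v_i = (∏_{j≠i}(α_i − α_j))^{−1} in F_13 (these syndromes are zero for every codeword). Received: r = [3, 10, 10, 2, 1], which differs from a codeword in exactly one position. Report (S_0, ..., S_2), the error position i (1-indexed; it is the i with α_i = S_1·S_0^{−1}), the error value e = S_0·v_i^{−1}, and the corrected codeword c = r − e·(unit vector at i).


S = (7, 12, 2), error at position 3, error magnitude e = 4, c = [3, 10, 6, 2, 1].

Step 1: column multipliers v_i = (∏_{j≠i}(α_i − α_j))^{−1} mod 13.
  i = 1 (α = 5): (5−6)(5−11)(5−3)(5−1) = (−1)·(−6)·2·4 = 48 ≡ 9, so v_1 = 9^{−1} = 3 (mod 13).
  i = 2 (α = 6): (6−5)(6−11)(6−3)(6−1) = 1·(−5)·3·5 = −75 ≡ 3, so v_2 = 3^{−1} = 9 (mod 13).
  i = 3 (α = 11): (11−5)(11−6)(11−3)(11−1) = 6·5·8·10 = 2400 ≡ 8, so v_3 = 8^{−1} = 5 (mod 13).
  i = 4 (α = 3): (3−5)(3−6)(3−11)(3−1) = (−2)·(−3)·(−8)·2 = −96 ≡ 8, so v_4 = 8^{−1} = 5 (mod 13).
  i = 5 (α = 1): (1−5)(1−6)(1−11)(1−3) = (−4)·(−5)·(−10)·(−2) = 400 ≡ 10, so v_5 = 10^{−1} = 4 (mod 13).
  v = [3, 9, 5, 5, 4].
Step 2: syndromes of r = [3, 10, 10, 2, 1] (all sums mod 13).
  S_0 = Σ v_i r_i = 3·3 + 9·10 + 5·10 + 5·2 + 4·1 = 163 ≡ 7.
  S_1 = Σ v_i α_i r_i = 3·5·3 + 9·6·10 + 5·11·10 + 5·3·2 + 4·1·1 = 1169 ≡ 12.
  α_i^2 mod 13 = [12, 10, 4, 9, 1].
  S_2 = Σ v_i α_i^2 r_i = 3·12·3 + 9·10·10 + 5·4·10 + 5·9·2 + 4·1·1 = 1302 ≡ 2.
  S = (7, 12, 2) ≠ 0, so r is not a codeword (an error is present).
Step 3: locate the error. For a single error e at position i, S_ℓ = v_i·e·α_i^ℓ, so α_err = S_1/S_0.
  S_0^{−1} = 7^{−1} = 2 (mod 13), so α_err = 12·2 = 24 ≡ 11 = α_3. Error position i = 3.
  Consistency check: S_2/S_1 = 2·12 = 24 ≡ 11 = α_err ✓ (single-error assumption holds).
Step 4: error magnitude e = S_0/v_3 = S_0·∏_{j≠3}(α_3 − α_j) = 7·8 = 56 ≡ 4 (mod 13).
Step 5: correct position 3: c_3 = r_3 − e = 10 − 4 ≡ 6 (mod 13). Hence c = [3, 10, 6, 2, 1].
  Check: interpolating c through the α_i gives m(x) = 7 + 7·x (degree < 2) with m(α_i) = c_i for every i, so c is indeed a codeword.


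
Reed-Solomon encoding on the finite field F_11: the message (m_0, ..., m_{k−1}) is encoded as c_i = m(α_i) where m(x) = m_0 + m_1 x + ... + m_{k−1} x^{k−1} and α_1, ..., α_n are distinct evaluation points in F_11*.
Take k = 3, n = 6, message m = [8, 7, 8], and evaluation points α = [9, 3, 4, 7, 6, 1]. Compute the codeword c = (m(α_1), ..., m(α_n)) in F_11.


c = [4, 2, 10, 9, 8, 1]

Message polynomial: m(x) = 8 + 7·x + 8·x^2 (mod 11).
For each evaluation point α_i, compute m(α_i) mod 11:
  α_1 = 9: Horner steps 8 → 2 → 4, so m(9) = 4.
  α_2 = 3: Horner steps 8 → 9 → 2, so m(3) = 2.
  α_3 = 4: Horner steps 8 → 6 → 10, so m(4) = 10.
  α_4 = 7: Horner steps 8 → 8 → 9, so m(7) = 9.
  α_5 = 6: Horner steps 8 → 0 → 8, so m(6) = 8.
  α_6 = 1: Horner steps 8 → 4 → 1, so m(1) = 1.
Codeword c = [4, 2, 10, 9, 8, 1] ∈ F_11^6.


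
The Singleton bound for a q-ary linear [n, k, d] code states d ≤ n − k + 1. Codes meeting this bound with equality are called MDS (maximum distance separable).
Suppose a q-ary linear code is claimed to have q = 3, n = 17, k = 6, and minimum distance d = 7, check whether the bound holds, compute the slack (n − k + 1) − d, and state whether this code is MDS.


Singleton RHS = n − k + 1 = 12, slack = 5, bound satisfied, not MDS.

Singleton bound: d ≤ n − k + 1.
Here n = 17, k = 6, so n − k + 1 = 12.
Given d = 7, check d ≤ 12: YES.
Slack = (n − k + 1) − d = 5.
The code is NOT MDS (slack = 5 > 0).
Description: the claimed parameters are [17, 6, 7]_3; such a code would be non-MDS.


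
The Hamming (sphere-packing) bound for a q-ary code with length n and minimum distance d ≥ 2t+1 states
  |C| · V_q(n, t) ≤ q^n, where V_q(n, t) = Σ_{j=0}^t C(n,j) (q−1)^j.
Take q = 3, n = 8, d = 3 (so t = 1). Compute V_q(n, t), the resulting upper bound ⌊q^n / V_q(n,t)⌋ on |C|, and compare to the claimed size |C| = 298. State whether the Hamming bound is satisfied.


V_q(n, t) = 17, q^n = 6561, Hamming bound = 385, |C| = 298 ≤ bound (satisfied).

Step 1: Compute V_q(n, t) = Σ_{j=0}^1 C(n, j) (q−1)^j.
  j = 0: C(8,0)·(2)^0 = 1·1 = 1.
  j = 1: C(8,1)·(2)^1 = 8·2 = 16.
  V_q(n, t) = 1 + 16 = 17.
Step 2: q^n = 3^8 = 6561.
Step 3: Hamming bound ⌊q^n / V_q(n,t)⌋ = ⌊6561/17⌋ = 385.
Step 4: Compare |C| = 298 to 385: satisfied.
The claimed |C| lies below the Hamming bound.


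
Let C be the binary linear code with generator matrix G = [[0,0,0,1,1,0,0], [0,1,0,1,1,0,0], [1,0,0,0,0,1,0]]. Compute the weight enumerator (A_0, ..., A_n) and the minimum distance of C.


Weight distribution: A_0 = 1, A_1 = 1, A_2 = 2, A_3 = 2, A_4 = 1, A_5 = 1. Minimum distance d = 1.

Enumerate all 2^3 = 8 messages m ∈ F_2^3.
For each, compute codeword c = mG in F_2^7, then tally its weight.
  m = 000 → c = 0000000, weight = 0.
  m = 100 → c = 0001100, weight = 2.
  m = 010 → c = 0101100, weight = 3.
  m = 110 → c = 0100000, weight = 1.
  m = 001 → c = 1000010, weight = 2.
  m = 101 → c = 1001110, weight = 4.
  m = 011 → c = 1101110, weight = 5.
  m = 111 → c = 1100010, weight = 3.
Tally weights:
  weight 0: 1 codewords.
  weight 1: 1 codewords.
  weight 2: 2 codewords.
  weight 3: 2 codewords.
  weight 4: 1 codewords.
  weight 5: 1 codewords.
Minimum distance d = smallest w > 0 with A_w > 0 = 1.
Sanity: Σ A_w = 8 = 2^3 = 8 ✓.


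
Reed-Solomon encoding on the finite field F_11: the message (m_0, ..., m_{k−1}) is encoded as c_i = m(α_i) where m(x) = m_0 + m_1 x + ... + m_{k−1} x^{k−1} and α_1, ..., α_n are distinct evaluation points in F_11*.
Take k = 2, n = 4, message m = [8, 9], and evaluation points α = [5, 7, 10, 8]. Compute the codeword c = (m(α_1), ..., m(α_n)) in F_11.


c = [9, 5, 10, 3]

Message polynomial: m(x) = 8 + 9·x (mod 11).
For each evaluation point α_i, compute m(α_i) mod 11:
  α_1 = 5: Horner steps 9 → 9, so m(5) = 9.
  α_2 = 7: Horner steps 9 → 5, so m(7) = 5.
  α_3 = 10: Horner steps 9 → 10, so m(10) = 10.
  α_4 = 8: Horner steps 9 → 3, so m(8) = 3.
Codeword c = [9, 5, 10, 3] ∈ F_11^4.


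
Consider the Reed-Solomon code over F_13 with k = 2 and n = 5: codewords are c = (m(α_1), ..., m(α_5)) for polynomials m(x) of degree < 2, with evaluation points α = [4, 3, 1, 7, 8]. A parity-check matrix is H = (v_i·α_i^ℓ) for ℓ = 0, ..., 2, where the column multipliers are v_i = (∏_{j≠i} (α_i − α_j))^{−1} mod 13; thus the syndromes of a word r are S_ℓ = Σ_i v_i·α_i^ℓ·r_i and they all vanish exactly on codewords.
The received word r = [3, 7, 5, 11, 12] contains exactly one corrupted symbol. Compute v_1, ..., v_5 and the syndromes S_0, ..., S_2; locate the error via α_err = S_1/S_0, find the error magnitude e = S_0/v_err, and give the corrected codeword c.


S = (6, 11, 5), error at position 1, error magnitude e = 8, c = [8, 7, 5, 11, 12].

Step 1: column multipliers v_i = (∏_{j≠i}(α_i − α_j))^{−1} mod 13.
  i = 1 (α = 4): (4−3)(4−1)(4−7)(4−8) = 1·3·(−3)·(−4) = 36 ≡ 10, so v_1 = 10^{−1} = 4 (mod 13).
  i = 2 (α = 3): (3−4)(3−1)(3−7)(3−8) = (−1)·2·(−4)·(−5) = −40 ≡ 12, so v_2 = 12^{−1} = 12 (mod 13).
  i = 3 (α = 1): (1−4)(1−3)(1−7)(1−8) = (−3)·(−2)·(−6)·(−7) = 252 ≡ 5, so v_3 = 5^{−1} = 8 (mod 13).
  i = 4 (α = 7): (7−4)(7−3)(7−1)(7−8) = 3·4·6·(−1) = −72 ≡ 6, so v_4 = 6^{−1} = 11 (mod 13).
  i = 5 (α = 8): (8−4)(8−3)(8−1)(8−7) = 4·5·7·1 = 140 ≡ 10, so v_5 = 10^{−1} = 4 (mod 13).
  v = [4, 12, 8, 11, 4].
Step 2: syndromes of r = [3, 7, 5, 11, 12] (all sums mod 13).
  S_0 = Σ v_i r_i = 4·3 + 12·7 + 8·5 + 11·11 + 4·12 = 305 ≡ 6.
  S_1 = Σ v_i α_i r_i = 4·4·3 + 12·3·7 + 8·1·5 + 11·7·11 + 4·8·12 = 1571 ≡ 11.
  α_i^2 mod 13 = [3, 9, 1, 10, 12].
  S_2 = Σ v_i α_i^2 r_i = 4·3·3 + 12·9·7 + 8·1·5 + 11·10·11 + 4·12·12 = 2618 ≡ 5.
  S = (6, 11, 5) ≠ 0, so r is not a codeword (an error is present).
Step 3: locate the error. For a single error e at position i, S_ℓ = v_i·e·α_i^ℓ, so α_err = S_1/S_0.
  S_0^{−1} = 6^{−1} = 11 (mod 13), so α_err = 11·11 = 121 ≡ 4 = α_1. Error position i = 1.
  Consistency check: S_2/S_1 = 5·6 = 30 ≡ 4 = α_err ✓ (single-error assumption holds).
Step 4: error magnitude e = S_0/v_1 = S_0·∏_{j≠1}(α_1 − α_j) = 6·10 = 60 ≡ 8 (mod 13).
Step 5: correct position 1: c_1 = r_1 − e = 3 − 8 ≡ 8 (mod 13). Hence c = [8, 7, 5, 11, 12].
  Check: interpolating c through the α_i gives m(x) = 4 + 1·x (degree < 2) with m(α_i) = c_i for every i, so c is indeed a codeword.


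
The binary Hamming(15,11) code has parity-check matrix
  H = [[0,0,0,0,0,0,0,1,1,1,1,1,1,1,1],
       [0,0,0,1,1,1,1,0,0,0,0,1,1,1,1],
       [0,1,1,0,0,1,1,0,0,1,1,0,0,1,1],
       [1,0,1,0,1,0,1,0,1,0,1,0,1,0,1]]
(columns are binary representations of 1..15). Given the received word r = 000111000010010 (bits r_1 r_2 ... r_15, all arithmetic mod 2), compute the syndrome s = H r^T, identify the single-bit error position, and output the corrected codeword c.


s = (0, 0, 1, 0)^T, error position = 2, corrected codeword c = 010111000010010

Compute s = H r^T mod 2 one row at a time:
  s_1 = 0 + 0 + 0 + 1 + 0 + 0 + 1 + 0 = 2 ≡ 0 (mod 2).
  s_2 = 1 + 1 + 1 + 0 + 0 + 0 + 1 + 0 = 4 ≡ 0 (mod 2).
  s_3 = 0 + 0 + 1 + 0 + 0 + 1 + 1 + 0 = 3 ≡ 1 (mod 2).
  s_4 = 0 + 0 + 1 + 0 + 0 + 1 + 0 + 0 = 2 ≡ 0 (mod 2).
s = (0, 0, 1, 0)^T — this equals column 2 of H (binary 0010), so error is at position 2.
Correct: flip bit 2 of r = 000111000010010 to get c = 010111000010010.


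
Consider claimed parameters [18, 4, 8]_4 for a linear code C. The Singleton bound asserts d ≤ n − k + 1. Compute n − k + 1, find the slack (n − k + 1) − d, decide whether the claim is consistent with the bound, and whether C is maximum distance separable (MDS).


Singleton RHS = n − k + 1 = 15, slack = 7, bound satisfied, not MDS.

Singleton bound: d ≤ n − k + 1.
Here n = 18, k = 4, so n − k + 1 = 15.
Given d = 8, check d ≤ 15: YES.
Slack = (n − k + 1) − d = 7.
The code is NOT MDS (slack = 7 > 0).
Description: the claimed parameters are [18, 4, 8]_4; such a code would be non-MDS.


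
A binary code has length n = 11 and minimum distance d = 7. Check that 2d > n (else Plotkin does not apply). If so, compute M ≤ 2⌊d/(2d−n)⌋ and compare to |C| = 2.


Plotkin bound M ≤ 4; given |C| = 2 ≤ bound (satisfied).

Check applicability: 2d = 14, n = 11.
2d − n = 3 > 0, so Plotkin applies.
Compute d/(2d−n) = 7/3 ≈ 2.3333.
⌊d/(2d−n)⌋ = 2.
Plotkin bound: M ≤ 2·2 = 4.
Given |C| = 2, check: satisfied.
This |C| is below the Plotkin bound.


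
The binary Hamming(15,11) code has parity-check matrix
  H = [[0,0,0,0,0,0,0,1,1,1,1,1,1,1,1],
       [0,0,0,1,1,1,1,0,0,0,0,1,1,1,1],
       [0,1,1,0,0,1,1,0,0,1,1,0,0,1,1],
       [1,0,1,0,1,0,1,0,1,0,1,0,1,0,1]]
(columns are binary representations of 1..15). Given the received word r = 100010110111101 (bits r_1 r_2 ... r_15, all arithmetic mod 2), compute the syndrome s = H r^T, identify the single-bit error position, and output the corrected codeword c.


s = (0, 1, 0, 0)^T, error position = 4, corrected codeword c = 100110110111101

Compute s = H r^T mod 2 one row at a time:
  s_1 = 1 + 0 + 1 + 1 + 1 + 1 + 0 + 1 = 6 ≡ 0 (mod 2).
  s_2 = 0 + 1 + 0 + 1 + 1 + 1 + 0 + 1 = 5 ≡ 1 (mod 2).
  s_3 = 0 + 0 + 0 + 1 + 1 + 1 + 0 + 1 = 4 ≡ 0 (mod 2).
  s_4 = 1 + 0 + 1 + 1 + 0 + 1 + 1 + 1 = 6 ≡ 0 (mod 2).
s = (0, 1, 0, 0)^T — this equals column 4 of H (binary 0100), so error is at position 4.
Correct: flip bit 4 of r = 100010110111101 to get c = 100110110111101.


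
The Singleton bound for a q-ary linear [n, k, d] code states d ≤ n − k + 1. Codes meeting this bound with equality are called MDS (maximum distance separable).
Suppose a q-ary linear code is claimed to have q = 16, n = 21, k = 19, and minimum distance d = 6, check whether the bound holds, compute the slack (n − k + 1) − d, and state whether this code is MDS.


Singleton RHS = n − k + 1 = 3, slack = -3, bound violated (no such code; not MDS).

Singleton bound: d ≤ n − k + 1.
Here n = 21, k = 19, so n − k + 1 = 3.
Given d = 6, check d ≤ 3: NO.
Slack = (n − k + 1) − d = -3.
The slack is negative: d = 6 exceeds n − k + 1 = 3 by 3, so the Singleton bound is violated and no linear [21, 19, 6]_16 code can exist. In particular it is not MDS (MDS requires d = n − k + 1 exactly).
Description: the claimed parameters are [21, 19, 6]_16; such a code would be impossible (violates the Singleton bound).


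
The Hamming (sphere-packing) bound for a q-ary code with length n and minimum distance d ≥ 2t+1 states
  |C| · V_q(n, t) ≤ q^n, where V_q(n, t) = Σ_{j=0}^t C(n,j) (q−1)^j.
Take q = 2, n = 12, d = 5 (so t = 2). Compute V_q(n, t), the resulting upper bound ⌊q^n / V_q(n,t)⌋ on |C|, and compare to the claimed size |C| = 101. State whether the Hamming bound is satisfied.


V_q(n, t) = 79, q^n = 4096, Hamming bound = 51, |C| = 101 > bound (violated).

Step 1: Compute V_q(n, t) = Σ_{j=0}^2 C(n, j) (q−1)^j.
  j = 0: C(12,0)·(1)^0 = 1·1 = 1.
  j = 1: C(12,1)·(1)^1 = 12·1 = 12.
  j = 2: C(12,2)·(1)^2 = 66·1 = 66.
  V_q(n, t) = 1 + 12 + 66 = 79.
Step 2: q^n = 2^12 = 4096.
Step 3: Hamming bound ⌊q^n / V_q(n,t)⌋ = ⌊4096/79⌋ = 51.
Step 4: Compare |C| = 101 to 51: violated.
The claimed |C| lies above the Hamming bound, so no 2-ary code of length 12 with d ≥ 5 can have 101 codewords.


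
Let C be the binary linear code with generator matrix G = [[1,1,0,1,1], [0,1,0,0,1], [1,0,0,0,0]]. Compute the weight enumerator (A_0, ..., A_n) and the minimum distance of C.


Weight distribution: A_0 = 1, A_1 = 2, A_2 = 2, A_3 = 2, A_4 = 1. Minimum distance d = 1.

Enumerate all 2^3 = 8 messages m ∈ F_2^3.
For each, compute codeword c = mG in F_2^5, then tally its weight.
  m = 000 → c = 00000, weight = 0.
  m = 100 → c = 11011, weight = 4.
  m = 010 → c = 01001, weight = 2.
  m = 110 → c = 10010, weight = 2.
  m = 001 → c = 10000, weight = 1.
  m = 101 → c = 01011, weight = 3.
  m = 011 → c = 11001, weight = 3.
  m = 111 → c = 00010, weight = 1.
Tally weights:
  weight 0: 1 codewords.
  weight 1: 2 codewords.
  weight 2: 2 codewords.
  weight 3: 2 codewords.
  weight 4: 1 codewords.
Minimum distance d = smallest w > 0 with A_w > 0 = 1.
Sanity: Σ A_w = 8 = 2^3 = 8 ✓.


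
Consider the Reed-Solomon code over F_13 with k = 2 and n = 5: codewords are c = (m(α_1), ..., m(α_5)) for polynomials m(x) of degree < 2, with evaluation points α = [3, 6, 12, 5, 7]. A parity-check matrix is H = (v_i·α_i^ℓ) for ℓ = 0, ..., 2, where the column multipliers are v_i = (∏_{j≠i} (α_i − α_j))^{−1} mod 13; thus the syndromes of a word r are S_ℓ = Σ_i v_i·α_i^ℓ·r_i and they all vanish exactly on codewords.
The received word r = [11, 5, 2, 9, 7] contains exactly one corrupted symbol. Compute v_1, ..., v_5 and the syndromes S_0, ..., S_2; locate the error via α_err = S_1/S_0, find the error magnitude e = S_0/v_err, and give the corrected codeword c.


S = (2, 12, 7), error at position 2, error magnitude e = 10, c = [11, 8, 2, 9, 7].

Step 1: column multipliers v_i = (∏_{j≠i}(α_i − α_j))^{−1} mod 13.
  i = 1 (α = 3): (3−6)(3−12)(3−5)(3−7) = (−3)·(−9)·(−2)·(−4) = 216 ≡ 8, so v_1 = 8^{−1} = 5 (mod 13).
  i = 2 (α = 6): (6−3)(6−12)(6−5)(6−7) = 3·(−6)·1·(−1) = 18 ≡ 5, so v_2 = 5^{−1} = 8 (mod 13).
  i = 3 (α = 12): (12−3)(12−6)(12−5)(12−7) = 9·6·7·5 = 1890 ≡ 5, so v_3 = 5^{−1} = 8 (mod 13).
  i = 4 (α = 5): (5−3)(5−6)(5−12)(5−7) = 2·(−1)·(−7)·(−2) = −28 ≡ 11, so v_4 = 11^{−1} = 6 (mod 13).
  i = 5 (α = 7): (7−3)(7−6)(7−12)(7−5) = 4·1·(−5)·2 = −40 ≡ 12, so v_5 = 12^{−1} = 12 (mod 13).
  v = [5, 8, 8, 6, 12].
Step 2: syndromes of r = [11, 5, 2, 9, 7] (all sums mod 13).
  S_0 = Σ v_i r_i = 5·11 + 8·5 + 8·2 + 6·9 + 12·7 = 249 ≡ 2.
  S_1 = Σ v_i α_i r_i = 5·3·11 + 8·6·5 + 8·12·2 + 6·5·9 + 12·7·7 = 1455 ≡ 12.
  α_i^2 mod 13 = [9, 10, 1, 12, 10].
  S_2 = Σ v_i α_i^2 r_i = 5·9·11 + 8·10·5 + 8·1·2 + 6·12·9 + 12·10·7 = 2399 ≡ 7.
  S = (2, 12, 7) ≠ 0, so r is not a codeword (an error is present).
Step 3: locate the error. For a single error e at position i, S_ℓ = v_i·e·α_i^ℓ, so α_err = S_1/S_0.
  S_0^{−1} = 2^{−1} = 7 (mod 13), so α_err = 12·7 = 84 ≡ 6 = α_2. Error position i = 2.
  Consistency check: S_2/S_1 = 7·12 = 84 ≡ 6 = α_err ✓ (single-error assumption holds).
Step 4: error magnitude e = S_0/v_2 = S_0·∏_{j≠2}(α_2 − α_j) = 2·5 = 10 ≡ 10 (mod 13).
Step 5: correct position 2: c_2 = r_2 − e = 5 − 10 ≡ 8 (mod 13). Hence c = [11, 8, 2, 9, 7].
  Check: interpolating c through the α_i gives m(x) = 1 + 12·x (degree < 2) with m(α_i) = c_i for every i, so c is indeed a codeword.


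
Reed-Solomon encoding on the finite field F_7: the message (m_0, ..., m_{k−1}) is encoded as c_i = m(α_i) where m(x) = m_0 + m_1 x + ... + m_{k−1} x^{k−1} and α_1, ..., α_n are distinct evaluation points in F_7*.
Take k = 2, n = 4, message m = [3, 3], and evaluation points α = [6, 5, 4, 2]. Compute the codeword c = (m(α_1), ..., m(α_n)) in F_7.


c = [0, 4, 1, 2]

Message polynomial: m(x) = 3 + 3·x (mod 7).
For each evaluation point α_i, compute m(α_i) mod 7:
  α_1 = 6: Horner steps 3 → 0, so m(6) = 0.
  α_2 = 5: Horner steps 3 → 4, so m(5) = 4.
  α_3 = 4: Horner steps 3 → 1, so m(4) = 1.
  α_4 = 2: Horner steps 3 → 2, so m(2) = 2.
Codeword c = [0, 4, 1, 2] ∈ F_7^4.


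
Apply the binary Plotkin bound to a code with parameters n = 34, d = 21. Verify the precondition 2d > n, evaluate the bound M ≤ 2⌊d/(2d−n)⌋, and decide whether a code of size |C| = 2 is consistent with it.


Plotkin bound M ≤ 4; given |C| = 2 ≤ bound (satisfied).

Check applicability: 2d = 42, n = 34.
2d − n = 8 > 0, so Plotkin applies.
Compute d/(2d−n) = 21/8 ≈ 2.6250.
⌊d/(2d−n)⌋ = 2.
Plotkin bound: M ≤ 2·2 = 4.
Given |C| = 2, check: satisfied.
This |C| is below the Plotkin bound.


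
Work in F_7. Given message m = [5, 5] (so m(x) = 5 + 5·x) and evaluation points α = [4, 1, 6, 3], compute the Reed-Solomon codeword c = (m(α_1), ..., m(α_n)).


c = [4, 3, 0, 6]

Message polynomial: m(x) = 5 + 5·x (mod 7).
For each evaluation point α_i, compute m(α_i) mod 7:
  α_1 = 4: Horner steps 5 → 4, so m(4) = 4.
  α_2 = 1: Horner steps 5 → 3, so m(1) = 3.
  α_3 = 6: Horner steps 5 → 0, so m(6) = 0.
  α_4 = 3: Horner steps 5 → 6, so m(3) = 6.
Codeword c = [4, 3, 0, 6] ∈ F_7^4.


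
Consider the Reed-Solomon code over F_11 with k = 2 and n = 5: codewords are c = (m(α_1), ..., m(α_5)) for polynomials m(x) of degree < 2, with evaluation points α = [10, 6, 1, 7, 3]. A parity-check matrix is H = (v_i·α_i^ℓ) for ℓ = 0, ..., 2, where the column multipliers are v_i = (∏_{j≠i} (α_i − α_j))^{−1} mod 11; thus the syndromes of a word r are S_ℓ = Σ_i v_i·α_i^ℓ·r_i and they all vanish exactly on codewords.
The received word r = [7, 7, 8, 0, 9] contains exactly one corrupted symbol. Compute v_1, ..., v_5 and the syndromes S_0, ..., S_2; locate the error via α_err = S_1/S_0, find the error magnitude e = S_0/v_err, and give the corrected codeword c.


S = (7, 9, 10), error at position 2, error magnitude e = 2, c = [7, 5, 8, 0, 9].

Step 1: column multipliers v_i = (∏_{j≠i}(α_i − α_j))^{−1} mod 11.
  i = 1 (α = 10): (10−6)(10−1)(10−7)(10−3) = 4·9·3·7 = 756 ≡ 8, so v_1 = 8^{−1} = 7 (mod 11).
  i = 2 (α = 6): (6−10)(6−1)(6−7)(6−3) = (−4)·5·(−1)·3 = 60 ≡ 5, so v_2 = 5^{−1} = 9 (mod 11).
  i = 3 (α = 1): (1−10)(1−6)(1−7)(1−3) = (−9)·(−5)·(−6)·(−2) = 540 ≡ 1, so v_3 = 1^{−1} = 1 (mod 11).
  i = 4 (α = 7): (7−10)(7−6)(7−1)(7−3) = (−3)·1·6·4 = −72 ≡ 5, so v_4 = 5^{−1} = 9 (mod 11).
  i = 5 (α = 3): (3−10)(3−6)(3−1)(3−7) = (−7)·(−3)·2·(−4) = −168 ≡ 8, so v_5 = 8^{−1} = 7 (mod 11).
  v = [7, 9, 1, 9, 7].
Step 2: syndromes of r = [7, 7, 8, 0, 9] (all sums mod 11).
  S_0 = Σ v_i r_i = 7·7 + 9·7 + 1·8 + 9·0 + 7·9 = 183 ≡ 7.
  S_1 = Σ v_i α_i r_i = 7·10·7 + 9·6·7 + 1·1·8 + 9·7·0 + 7·3·9 = 1065 ≡ 9.
  α_i^2 mod 11 = [1, 3, 1, 5, 9].
  S_2 = Σ v_i α_i^2 r_i = 7·1·7 + 9·3·7 + 1·1·8 + 9·5·0 + 7·9·9 = 813 ≡ 10.
  S = (7, 9, 10) ≠ 0, so r is not a codeword (an error is present).
Step 3: locate the error. For a single error e at position i, S_ℓ = v_i·e·α_i^ℓ, so α_err = S_1/S_0.
  S_0^{−1} = 7^{−1} = 8 (mod 11), so α_err = 9·8 = 72 ≡ 6 = α_2. Error position i = 2.
  Consistency check: S_2/S_1 = 10·5 = 50 ≡ 6 = α_err ✓ (single-error assumption holds).
Step 4: error magnitude e = S_0/v_2 = S_0·∏_{j≠2}(α_2 − α_j) = 7·5 = 35 ≡ 2 (mod 11).
Step 5: correct position 2: c_2 = r_2 − e = 7 − 2 ≡ 5 (mod 11). Hence c = [7, 5, 8, 0, 9].
  Check: interpolating c through the α_i gives m(x) = 2 + 6·x (degree < 2) with m(α_i) = c_i for every i, so c is indeed a codeword.


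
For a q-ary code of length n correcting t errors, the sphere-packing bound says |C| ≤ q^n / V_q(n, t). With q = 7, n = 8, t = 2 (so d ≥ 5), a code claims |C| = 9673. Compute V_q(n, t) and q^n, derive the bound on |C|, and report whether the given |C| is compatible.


V_q(n, t) = 1057, q^n = 5764801, Hamming bound = 5453, |C| = 9673 > bound (violated).

Step 1: Compute V_q(n, t) = Σ_{j=0}^2 C(n, j) (q−1)^j.
  j = 0: C(8,0)·(6)^0 = 1·1 = 1.
  j = 1: C(8,1)·(6)^1 = 8·6 = 48.
  j = 2: C(8,2)·(6)^2 = 28·36 = 1008.
  V_q(n, t) = 1 + 48 + 1008 = 1057.
Step 2: q^n = 7^8 = 5764801.
Step 3: Hamming bound ⌊q^n / V_q(n,t)⌋ = ⌊5764801/1057⌋ = 5453.
Step 4: Compare |C| = 9673 to 5453: violated.
The claimed |C| lies above the Hamming bound, so no 7-ary code of length 8 with d ≥ 5 can have 9673 codewords.


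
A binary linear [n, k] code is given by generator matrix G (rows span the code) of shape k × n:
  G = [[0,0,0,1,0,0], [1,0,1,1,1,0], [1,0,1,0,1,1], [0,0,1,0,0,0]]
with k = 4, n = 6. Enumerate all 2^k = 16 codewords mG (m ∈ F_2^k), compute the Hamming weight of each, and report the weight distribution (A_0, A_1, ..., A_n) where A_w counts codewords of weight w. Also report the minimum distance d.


Weight distribution: A_0 = 1, A_1 = 3, A_2 = 4, A_3 = 4, A_4 = 3, A_5 = 1. Minimum distance d = 1.

Enumerate all 2^4 = 16 messages m ∈ F_2^4.
For each, compute codeword c = mG in F_2^6, then tally its weight.
  m = 0000 → c = 000000, weight = 0.
  m = 1000 → c = 000100, weight = 1.
  m = 0100 → c = 101110, weight = 4.
  m = 1100 → c = 101010, weight = 3.
  m = 0010 → c = 101011, weight = 4.
  m = 1010 → c = 101111, weight = 5.
  m = 0110 → c = 000101, weight = 2.
  m = 1110 → c = 000001, weight = 1.
  m = 0001 → c = 001000, weight = 1.
  m = 1001 → c = 001100, weight = 2.
  m = 0101 → c = 100110, weight = 3.
  m = 1101 → c = 100010, weight = 2.
  m = 0011 → c = 100011, weight = 3.
  m = 1011 → c = 100111, weight = 4.
  m = 0111 → c = 001101, weight = 3.
  m = 1111 → c = 001001, weight = 2.
Tally weights:
  weight 0: 1 codewords.
  weight 1: 3 codewords.
  weight 2: 4 codewords.
  weight 3: 4 codewords.
  weight 4: 3 codewords.
  weight 5: 1 codewords.
Minimum distance d = smallest w > 0 with A_w > 0 = 1.
Sanity: Σ A_w = 16 = 2^4 = 16 ✓.


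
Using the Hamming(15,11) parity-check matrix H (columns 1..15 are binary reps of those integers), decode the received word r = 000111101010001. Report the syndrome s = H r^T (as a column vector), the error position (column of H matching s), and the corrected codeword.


s = (1, 1, 0, 1)^T, error position = 13, corrected codeword c = 000111101010101

Compute s = H r^T mod 2 one row at a time:
  s_1 = 0 + 1 + 0 + 1 + 0 + 0 + 0 + 1 = 3 ≡ 1 (mod 2).
  s_2 = 1 + 1 + 1 + 1 + 0 + 0 + 0 + 1 = 5 ≡ 1 (mod 2).
  s_3 = 0 + 0 + 1 + 1 + 0 + 1 + 0 + 1 = 4 ≡ 0 (mod 2).
  s_4 = 0 + 0 + 1 + 1 + 1 + 1 + 0 + 1 = 5 ≡ 1 (mod 2).
s = (1, 1, 0, 1)^T — this equals column 13 of H (binary 1101), so error is at position 13.
Correct: flip bit 13 of r = 000111101010001 to get c = 000111101010101.


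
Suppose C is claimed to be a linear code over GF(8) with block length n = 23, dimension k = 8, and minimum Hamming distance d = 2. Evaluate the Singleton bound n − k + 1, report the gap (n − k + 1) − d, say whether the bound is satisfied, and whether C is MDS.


Singleton RHS = n − k + 1 = 16, slack = 14, bound satisfied, not MDS.

Singleton bound: d ≤ n − k + 1.
Here n = 23, k = 8, so n − k + 1 = 16.
Given d = 2, check d ≤ 16: YES.
Slack = (n − k + 1) − d = 14.
The code is NOT MDS (slack = 14 > 0).
Description: the claimed parameters are [23, 8, 2]_8; such a code would be non-MDS.


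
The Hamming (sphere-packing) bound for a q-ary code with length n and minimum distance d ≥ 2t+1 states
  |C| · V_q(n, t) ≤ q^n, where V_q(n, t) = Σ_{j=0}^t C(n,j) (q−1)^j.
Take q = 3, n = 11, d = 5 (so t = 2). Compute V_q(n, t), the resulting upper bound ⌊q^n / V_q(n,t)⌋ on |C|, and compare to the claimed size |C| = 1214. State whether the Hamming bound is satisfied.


V_q(n, t) = 243, q^n = 177147, Hamming bound = 729, |C| = 1214 > bound (violated).

Step 1: Compute V_q(n, t) = Σ_{j=0}^2 C(n, j) (q−1)^j.
  j = 0: C(11,0)·(2)^0 = 1·1 = 1.
  j = 1: C(11,1)·(2)^1 = 11·2 = 22.
  j = 2: C(11,2)·(2)^2 = 55·4 = 220.
  V_q(n, t) = 1 + 22 + 220 = 243.
Step 2: q^n = 3^11 = 177147.
Step 3: Hamming bound ⌊q^n / V_q(n,t)⌋ = ⌊177147/243⌋ = 729.
Step 4: Compare |C| = 1214 to 729: violated.
The claimed |C| lies above the Hamming bound, so no 3-ary code of length 11 with d ≥ 5 can have 1214 codewords.


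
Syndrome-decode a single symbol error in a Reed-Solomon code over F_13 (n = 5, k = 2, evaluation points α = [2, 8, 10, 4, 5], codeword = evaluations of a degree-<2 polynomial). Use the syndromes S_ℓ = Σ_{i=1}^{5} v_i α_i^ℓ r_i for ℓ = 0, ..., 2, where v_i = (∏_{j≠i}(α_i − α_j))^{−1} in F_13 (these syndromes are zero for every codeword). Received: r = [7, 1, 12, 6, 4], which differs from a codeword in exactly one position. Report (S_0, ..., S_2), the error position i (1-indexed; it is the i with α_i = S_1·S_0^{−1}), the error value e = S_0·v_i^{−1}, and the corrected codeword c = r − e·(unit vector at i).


S = (10, 1, 4), error at position 4, error magnitude e = 1, c = [7, 1, 12, 5, 4].

Step 1: column multipliers v_i = (∏_{j≠i}(α_i − α_j))^{−1} mod 13.
  i = 1 (α = 2): (2−8)(2−10)(2−4)(2−5) = (−6)·(−8)·(−2)·(−3) = 288 ≡ 2, so v_1 = 2^{−1} = 7 (mod 13).
  i = 2 (α = 8): (8−2)(8−10)(8−4)(8−5) = 6·(−2)·4·3 = −144 ≡ 12, so v_2 = 12^{−1} = 12 (mod 13).
  i = 3 (α = 10): (10−2)(10−8)(10−4)(10−5) = 8·2·6·5 = 480 ≡ 12, so v_3 = 12^{−1} = 12 (mod 13).
  i = 4 (α = 4): (4−2)(4−8)(4−10)(4−5) = 2·(−4)·(−6)·(−1) = −48 ≡ 4, so v_4 = 4^{−1} = 10 (mod 13).
  i = 5 (α = 5): (5−2)(5−8)(5−10)(5−4) = 3·(−3)·(−5)·1 = 45 ≡ 6, so v_5 = 6^{−1} = 11 (mod 13).
  v = [7, 12, 12, 10, 11].
Step 2: syndromes of r = [7, 1, 12, 6, 4] (all sums mod 13).
  S_0 = Σ v_i r_i = 7·7 + 12·1 + 12·12 + 10·6 + 11·4 = 309 ≡ 10.
  S_1 = Σ v_i α_i r_i = 7·2·7 + 12·8·1 + 12·10·12 + 10·4·6 + 11·5·4 = 2094 ≡ 1.
  α_i^2 mod 13 = [4, 12, 9, 3, 12].
  S_2 = Σ v_i α_i^2 r_i = 7·4·7 + 12·12·1 + 12·9·12 + 10·3·6 + 11·12·4 = 2344 ≡ 4.
  S = (10, 1, 4) ≠ 0, so r is not a codeword (an error is present).
Step 3: locate the error. For a single error e at position i, S_ℓ = v_i·e·α_i^ℓ, so α_err = S_1/S_0.
  S_0^{−1} = 10^{−1} = 4 (mod 13), so α_err = 1·4 = 4 ≡ 4 = α_4. Error position i = 4.
  Consistency check: S_2/S_1 = 4·1 = 4 ≡ 4 = α_err ✓ (single-error assumption holds).
Step 4: error magnitude e = S_0/v_4 = S_0·∏_{j≠4}(α_4 − α_j) = 10·4 = 40 ≡ 1 (mod 13).
Step 5: correct position 4: c_4 = r_4 − e = 6 − 1 ≡ 5 (mod 13). Hence c = [7, 1, 12, 5, 4].
  Check: interpolating c through the α_i gives m(x) = 9 + 12·x (degree < 2) with m(α_i) = c_i for every i, so c is indeed a codeword.


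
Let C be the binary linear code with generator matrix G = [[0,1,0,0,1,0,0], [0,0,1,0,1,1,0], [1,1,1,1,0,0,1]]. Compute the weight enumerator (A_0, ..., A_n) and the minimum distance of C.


Weight distribution: A_0 = 1, A_2 = 1, A_3 = 2, A_4 = 1, A_5 = 2, A_6 = 1. Minimum distance d = 2.

Enumerate all 2^3 = 8 messages m ∈ F_2^3.
For each, compute codeword c = mG in F_2^7, then tally its weight.
  m = 000 → c = 0000000, weight = 0.
  m = 100 → c = 0100100, weight = 2.
  m = 010 → c = 0010110, weight = 3.
  m = 110 → c = 0110010, weight = 3.
  m = 001 → c = 1111001, weight = 5.
  m = 101 → c = 1011101, weight = 5.
  m = 011 → c = 1101111, weight = 6.
  m = 111 → c = 1001011, weight = 4.
Tally weights:
  weight 0: 1 codewords.
  weight 2: 1 codewords.
  weight 3: 2 codewords.
  weight 4: 1 codewords.
  weight 5: 2 codewords.
  weight 6: 1 codewords.
Minimum distance d = smallest w > 0 with A_w > 0 = 2.
Sanity: Σ A_w = 8 = 2^3 = 8 ✓.
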